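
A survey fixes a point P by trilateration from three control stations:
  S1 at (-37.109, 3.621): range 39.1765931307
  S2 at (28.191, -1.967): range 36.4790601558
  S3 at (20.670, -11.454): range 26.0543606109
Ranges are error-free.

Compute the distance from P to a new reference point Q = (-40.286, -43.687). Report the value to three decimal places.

eq1: (x + 37.109)² + (y − 3.621)² = 39.1765931307²
eq2: (x − 28.191)² + (y + 1.967)² = 36.4790601558²
eq3: (x − 20.670)² + (y + 11.454)² = 26.0543606109²
eq1−eq2, eq1−eq3 (x²,y² cancel):
  130.600·x − 11.176·y = -387.504333
  115.558·x − 30.150·y = 24.229236
det = 130.600·-30.150 − -11.176·115.558 = -2646.113792
x = (-387.504333·-30.150 − -11.176·24.229236) / -2646.113792 = -4.517584
y = (130.600·24.229236 − -387.504333·115.558) / -2646.113792 = -18.118482
|P − Q| = √((-4.517584 − -40.286)² + (-18.118482 − -43.687)²) = 43.967360

43.967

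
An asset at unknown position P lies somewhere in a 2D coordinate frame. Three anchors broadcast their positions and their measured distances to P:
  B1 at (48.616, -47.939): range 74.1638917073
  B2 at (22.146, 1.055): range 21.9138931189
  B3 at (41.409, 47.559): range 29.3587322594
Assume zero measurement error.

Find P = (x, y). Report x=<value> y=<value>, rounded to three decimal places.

x=25.869 y=22.650

eq1: (x − 48.616)² + (y + 47.939)² = 74.1638917073²
eq2: (x − 22.146)² + (y − 1.055)² = 21.9138931189²
eq3: (x − 41.409)² + (y − 47.559)² = 29.3587322594²
eq1−eq2, eq1−eq3 (x²,y² cancel):
  -52.940·x + 97.988·y = 849.959286
  -14.414·x + 190.996·y = 3953.248258
det = -52.940·190.996 − 97.988·-14.414 = -8698.929208
x = (849.959286·190.996 − 97.988·3953.248258) / -8698.929208 = 25.868939
y = (-52.940·3953.248258 − 849.959286·-14.414) / -8698.929208 = 22.650334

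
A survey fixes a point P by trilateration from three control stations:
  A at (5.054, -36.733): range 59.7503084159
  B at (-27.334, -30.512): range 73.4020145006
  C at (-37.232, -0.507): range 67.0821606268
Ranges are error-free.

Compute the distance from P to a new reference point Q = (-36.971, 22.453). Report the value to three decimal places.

eq1: (x − 5.054)² + (y + 36.733)² = 59.7503084159²
eq2: (x + 27.334)² + (y + 30.512)² = 73.4020145006²
eq3: (x + 37.232)² + (y + 0.507)² = 67.0821606268²
eq2−eq1, eq2−eq3 (x²,y² cancel):
  64.776·x − 12.442·y = 1514.482882
  -19.796·x + 60.010·y = 596.188631
det = 64.776·60.010 − -12.442·-19.796 = 3640.905928
x = (1514.482882·60.010 − -12.442·596.188631) / 3640.905928 = 26.999296
y = (64.776·596.188631 − 1514.482882·-19.796) / 3640.905928 = 18.841305
|P − Q| = √((26.999296 − -36.971)² + (18.841305 − 22.453)²) = 64.072171

64.072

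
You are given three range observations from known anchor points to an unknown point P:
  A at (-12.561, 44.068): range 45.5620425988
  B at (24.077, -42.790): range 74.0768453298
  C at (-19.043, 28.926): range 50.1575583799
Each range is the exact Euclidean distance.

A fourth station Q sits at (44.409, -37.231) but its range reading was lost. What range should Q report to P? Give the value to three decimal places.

eq1: (x + 12.561)² + (y − 44.068)² = 45.5620425988²
eq2: (x − 24.077)² + (y + 42.790)² = 74.0768453298²
eq3: (x + 19.043)² + (y − 28.926)² = 50.1575583799²
eq3−eq1, eq3−eq2 (x²,y² cancel):
  12.964·x + 30.284·y = 1340.298957
  86.240·x − 143.432·y = -1760.261647
det = 12.964·-143.432 − 30.284·86.240 = -4471.144608
x = (1340.298957·-143.432 − 30.284·-1760.261647) / -4471.144608 = 31.073474
y = (12.964·-1760.261647 − 1340.298957·86.240) / -4471.144608 = 30.955701
|P − Q| = √((31.073474 − 44.409)² + (30.955701 − -37.231)²) = 69.478503

69.479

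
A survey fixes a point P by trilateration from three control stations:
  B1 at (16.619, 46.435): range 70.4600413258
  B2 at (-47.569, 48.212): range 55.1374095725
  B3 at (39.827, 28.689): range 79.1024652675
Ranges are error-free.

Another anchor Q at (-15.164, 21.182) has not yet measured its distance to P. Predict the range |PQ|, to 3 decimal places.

30.785

eq1: (x − 16.619)² + (y − 46.435)² = 70.4600413258²
eq2: (x + 47.569)² + (y − 48.212)² = 55.1374095725²
eq3: (x − 39.827)² + (y − 28.689)² = 79.1024652675²
eq1−eq2, eq1−eq3 (x²,y² cancel):
  -128.376·x + 3.554·y = 4079.289808
  46.416·x − 35.492·y = -1315.734324
det = -128.376·-35.492 − 3.554·46.416 = 4391.358528
x = (4079.289808·-35.492 − 3.554·-1315.734324) / 4391.358528 = -31.904941
y = (-128.376·-1315.734324 − 4079.289808·46.416) / 4391.358528 = -4.653595
|P − Q| = √((-31.904941 − -15.164)² + (-4.653595 − 21.182)²) = 30.785339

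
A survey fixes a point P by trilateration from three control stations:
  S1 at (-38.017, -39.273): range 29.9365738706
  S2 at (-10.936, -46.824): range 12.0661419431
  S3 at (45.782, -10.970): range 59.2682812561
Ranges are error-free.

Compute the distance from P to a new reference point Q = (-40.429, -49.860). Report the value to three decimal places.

35.311

eq1: (x + 38.017)² + (y + 39.273)² = 29.9365738706²
eq2: (x + 10.936)² + (y + 46.824)² = 12.0661419431²
eq3: (x − 45.782)² + (y + 10.970)² = 59.2682812561²
eq1−eq3, eq1−eq2 (x²,y² cancel):
  167.598·x + 56.606·y = -3387.859102
  54.162·x − 15.102·y = 75.028928
det = 167.598·-15.102 − 56.606·54.162 = -5596.959168
x = (-3387.859102·-15.102 − 56.606·75.028928) / -5596.959168 = -8.382473
y = (167.598·75.028928 − -3387.859102·54.162) / -5596.959168 = -35.031151
|P − Q| = √((-8.382473 − -40.429)² + (-35.031151 − -49.860)²) = 35.311112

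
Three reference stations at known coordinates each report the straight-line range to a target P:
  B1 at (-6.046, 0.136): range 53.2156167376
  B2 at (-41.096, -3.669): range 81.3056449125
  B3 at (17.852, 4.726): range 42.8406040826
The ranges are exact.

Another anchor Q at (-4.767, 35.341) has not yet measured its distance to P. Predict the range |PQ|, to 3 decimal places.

eq1: (x + 6.046)² + (y − 0.136)² = 53.2156167376²
eq2: (x + 41.096)² + (y + 3.669)² = 81.3056449125²
eq3: (x − 17.852)² + (y − 4.726)² = 42.8406040826²
eq1−eq3, eq1−eq2 (x²,y² cancel):
  47.796·x + 9.180·y = 1301.040875
  -70.100·x − 7.610·y = -2112.935865
det = 47.796·-7.610 − 9.180·-70.100 = 279.790440
x = (1301.040875·-7.610 − 9.180·-2112.935865) / 279.790440 = 33.939080
y = (47.796·-2112.935865 − 1301.040875·-70.100) / 279.790440 = -34.979456
|P − Q| = √((33.939080 − -4.767)² + (-34.979456 − 35.341)²) = 80.269092

80.269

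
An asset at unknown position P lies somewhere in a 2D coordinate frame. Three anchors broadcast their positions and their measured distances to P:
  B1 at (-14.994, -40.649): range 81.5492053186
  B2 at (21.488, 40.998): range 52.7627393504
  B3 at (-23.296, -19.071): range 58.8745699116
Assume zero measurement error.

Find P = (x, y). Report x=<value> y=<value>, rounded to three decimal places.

eq1: (x + 14.994)² + (y + 40.649)² = 81.5492053186²
eq2: (x − 21.488)² + (y − 40.998)² = 52.7627393504²
eq3: (x + 23.296)² + (y + 19.071)² = 58.8745699116²
eq2−eq1, eq2−eq3 (x²,y² cancel):
  -72.964·x − 163.294·y = -4131.775135
  -89.568·x − 120.138·y = -1918.471810
det = -72.964·-120.138 − -163.294·-89.568 = -5860.167960
x = (-4131.775135·-120.138 − -163.294·-1918.471810) / -5860.167960 = -31.246249
y = (-72.964·-1918.471810 − -4131.775135·-89.568) / -5860.167960 = 39.264311

x=-31.246 y=39.264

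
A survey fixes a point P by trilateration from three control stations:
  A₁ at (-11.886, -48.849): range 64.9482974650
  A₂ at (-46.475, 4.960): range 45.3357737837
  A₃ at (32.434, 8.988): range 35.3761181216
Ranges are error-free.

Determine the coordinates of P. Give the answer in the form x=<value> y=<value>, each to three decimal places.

eq1: (x + 11.886)² + (y + 48.849)² = 64.9482974650²
eq2: (x + 46.475)² + (y − 4.960)² = 45.3357737837²
eq3: (x − 32.434)² + (y − 8.988)² = 35.3761181216²
eq3−eq2, eq3−eq1 (x²,y² cancel):
  -157.818·x − 8.056·y = 247.916074
  -88.640·x − 115.674·y = -1572.058313
det = -157.818·-115.674 − -8.056·-88.640 = 17541.355492
x = (247.916074·-115.674 − -8.056·-1572.058313) / 17541.355492 = -2.356827
y = (-157.818·-1572.058313 − 247.916074·-88.640) / 17541.355492 = 15.396437

x=-2.357 y=15.396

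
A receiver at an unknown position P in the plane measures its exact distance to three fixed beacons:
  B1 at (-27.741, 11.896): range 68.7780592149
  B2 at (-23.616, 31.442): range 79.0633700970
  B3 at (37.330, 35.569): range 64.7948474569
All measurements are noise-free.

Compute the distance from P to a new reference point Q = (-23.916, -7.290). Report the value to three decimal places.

56.001

eq1: (x + 27.741)² + (y − 11.896)² = 68.7780592149²
eq2: (x + 23.616)² + (y − 31.442)² = 79.0633700970²
eq3: (x − 37.330)² + (y − 35.569)² = 64.7948474569²
eq3−eq1, eq3−eq2 (x²,y² cancel):
  -130.142·x − 47.346·y = -2279.653936
  -121.892·x − 8.254·y = -3165.012075
det = -130.142·-8.254 − -47.346·-121.892 = -4696.906564
x = (-2279.653936·-8.254 − -47.346·-3165.012075) / -4696.906564 = 27.898021
y = (-130.142·-3165.012075 − -2279.653936·-121.892) / -4696.906564 = -28.535680
|P − Q| = √((27.898021 − -23.916)² + (-28.535680 − -7.290)²) = 56.000640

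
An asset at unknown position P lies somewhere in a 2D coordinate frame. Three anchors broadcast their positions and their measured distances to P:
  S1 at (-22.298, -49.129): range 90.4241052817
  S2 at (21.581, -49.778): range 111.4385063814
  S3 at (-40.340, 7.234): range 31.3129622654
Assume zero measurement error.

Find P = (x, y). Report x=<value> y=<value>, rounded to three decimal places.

x=-47.407 y=37.739

eq1: (x + 22.298)² + (y + 49.129)² = 90.4241052817²
eq2: (x − 21.581)² + (y + 49.778)² = 111.4385063814²
eq3: (x + 40.340)² + (y − 7.234)² = 31.3129622654²
eq3−eq1, eq3−eq2 (x²,y² cancel):
  36.084·x − 112.726·y = -5964.804121
  123.842·x − 114.024·y = -10174.096610
det = 36.084·-114.024 − -112.726·123.842 = 9845.771276
x = (-5964.804121·-114.024 − -112.726·-10174.096610) / 9845.771276 = -47.406585
y = (36.084·-10174.096610 − -5964.804121·123.842) / 9845.771276 = 37.739163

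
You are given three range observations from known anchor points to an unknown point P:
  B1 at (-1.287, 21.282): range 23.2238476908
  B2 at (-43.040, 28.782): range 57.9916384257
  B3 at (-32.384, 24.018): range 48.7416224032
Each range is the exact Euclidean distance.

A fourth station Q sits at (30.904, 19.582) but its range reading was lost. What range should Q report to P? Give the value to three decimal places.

eq1: (x + 1.287)² + (y − 21.282)² = 23.2238476908²
eq2: (x + 43.040)² + (y − 28.782)² = 57.9916384257²
eq3: (x + 32.384)² + (y − 24.018)² = 48.7416224032²
eq2−eq3, eq2−eq1 (x²,y² cancel):
  21.312·x − 9.528·y = -67.972971
  83.506·x − 15.000·y = 597.417795
det = 21.312·-15.000 − -9.528·83.506 = 475.965168
x = (-67.972971·-15.000 − -9.528·597.417795) / 475.965168 = 14.101434
y = (21.312·597.417795 − -67.972971·83.506) / 475.965168 = 38.675769
|P − Q| = √((14.101434 − 30.904)² + (38.675769 − 19.582)²) = 25.434195

25.434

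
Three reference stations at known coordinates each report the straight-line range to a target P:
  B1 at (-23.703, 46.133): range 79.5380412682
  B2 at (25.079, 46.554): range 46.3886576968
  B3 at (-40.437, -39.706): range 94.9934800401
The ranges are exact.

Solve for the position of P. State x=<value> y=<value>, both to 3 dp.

x=43.839 y=4.128

eq1: (x + 23.703)² + (y − 46.133)² = 79.5380412682²
eq2: (x − 25.079)² + (y − 46.554)² = 46.3886576968²
eq3: (x + 40.437)² + (y + 39.706)² = 94.9934800401²
eq2−eq3, eq2−eq1 (x²,y² cancel):
  -131.032·x − 172.520·y = -6456.367439
  -97.564·x − 0.842·y = -4280.537705
det = -131.032·-0.842 − -172.520·-97.564 = -16721.412336
x = (-6456.367439·-0.842 − -172.520·-4280.537705) / -16721.412336 = 43.838528
y = (-131.032·-4280.537705 − -6456.367439·-97.564) / -16721.412336 = 4.127738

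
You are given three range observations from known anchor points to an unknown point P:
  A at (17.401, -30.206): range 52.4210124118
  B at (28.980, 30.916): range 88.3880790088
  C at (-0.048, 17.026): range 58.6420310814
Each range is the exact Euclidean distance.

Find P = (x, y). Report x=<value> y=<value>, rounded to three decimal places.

x=-35.020 y=-30.047

eq1: (x − 17.401)² + (y + 30.206)² = 52.4210124118²
eq2: (x − 28.980)² + (y − 30.916)² = 88.3880790088²
eq3: (x + 0.048)² + (y − 17.026)² = 58.6420310814²
eq2−eq1, eq2−eq3 (x²,y² cancel):
  -23.158·x − 122.244·y = 4484.047750
  -58.056·x − 27.780·y = 2867.812226
det = -23.158·-27.780 − -122.244·-58.056 = -6453.668424
x = (4484.047750·-27.780 − -122.244·2867.812226) / -6453.668424 = -35.019771
y = (-23.158·2867.812226 − 4484.047750·-58.056) / -6453.668424 = -30.046954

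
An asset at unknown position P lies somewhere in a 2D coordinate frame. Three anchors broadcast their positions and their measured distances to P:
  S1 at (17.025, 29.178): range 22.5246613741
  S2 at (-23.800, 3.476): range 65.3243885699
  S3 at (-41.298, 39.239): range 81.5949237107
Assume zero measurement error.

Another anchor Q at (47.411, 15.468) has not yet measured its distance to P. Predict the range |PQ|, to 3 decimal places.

11.423

eq1: (x − 17.025)² + (y − 29.178)² = 22.5246613741²
eq2: (x + 23.800)² + (y − 3.476)² = 65.3243885699²
eq3: (x + 41.298)² + (y − 39.239)² = 81.5949237107²
eq3−eq1, eq3−eq2 (x²,y² cancel):
  116.646·x − 20.122·y = 4046.353589
  34.996·x − 71.526·y = -276.245516
det = 116.646·-71.526 − -20.122·34.996 = -7639.032284
x = (4046.353589·-71.526 − -20.122·-276.245516) / -7639.032284 = 38.614590
y = (116.646·-276.245516 − 4046.353589·34.996) / -7639.032284 = 22.755386
|P − Q| = √((38.614590 − 47.411)² + (22.755386 − 15.468)²) = 11.422908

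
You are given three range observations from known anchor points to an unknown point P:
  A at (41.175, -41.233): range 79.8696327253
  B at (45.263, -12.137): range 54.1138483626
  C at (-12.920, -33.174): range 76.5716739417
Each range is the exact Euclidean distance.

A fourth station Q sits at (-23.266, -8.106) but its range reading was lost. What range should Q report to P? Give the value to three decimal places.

61.843

eq1: (x − 41.175)² + (y + 41.233)² = 79.8696327253²
eq2: (x − 45.263)² + (y + 12.137)² = 54.1138483626²
eq3: (x + 12.920)² + (y + 33.174)² = 76.5716739417²
eq2−eq3, eq2−eq1 (x²,y² cancel):
  -116.366·x − 42.074·y = -3863.517928
  -8.176·x − 58.192·y = -2251.354671
det = -116.366·-58.192 − -42.074·-8.176 = 6427.573248
x = (-3863.517928·-58.192 − -42.074·-2251.354671) / 6427.573248 = 20.241285
y = (-116.366·-2251.354671 − -3863.517928·-8.176) / 6427.573248 = 35.844479
|P − Q| = √((20.241285 − -23.266)² + (35.844479 − -8.106)²) = 61.842772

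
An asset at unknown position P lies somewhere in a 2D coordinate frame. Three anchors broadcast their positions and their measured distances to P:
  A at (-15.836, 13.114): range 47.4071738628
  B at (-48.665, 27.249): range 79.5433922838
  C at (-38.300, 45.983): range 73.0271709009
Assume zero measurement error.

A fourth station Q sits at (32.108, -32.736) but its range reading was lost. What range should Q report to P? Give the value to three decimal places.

54.854

eq1: (x + 15.836)² + (y − 13.114)² = 47.4071738628²
eq2: (x + 48.665)² + (y − 27.249)² = 79.5433922838²
eq3: (x + 38.300)² + (y − 45.983)² = 73.0271709009²
eq2−eq1, eq2−eq3 (x²,y² cancel):
  65.658·x − 28.270·y = 1391.676788
  20.730·x + 37.468·y = 1464.719629
det = 65.658·37.468 − -28.270·20.730 = 3046.111044
x = (1391.676788·37.468 − -28.270·1464.719629) / 3046.111044 = 30.711608
y = (65.658·1464.719629 − 1391.676788·20.730) / 3046.111044 = 22.100672
|P − Q| = √((30.711608 − 32.108)² + (22.100672 − -32.736)²) = 54.854449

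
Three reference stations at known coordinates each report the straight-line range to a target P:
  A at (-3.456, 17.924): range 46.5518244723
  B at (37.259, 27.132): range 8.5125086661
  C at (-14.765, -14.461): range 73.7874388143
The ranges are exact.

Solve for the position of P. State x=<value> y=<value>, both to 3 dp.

eq1: (x + 3.456)² + (y − 17.924)² = 46.5518244723²
eq2: (x − 37.259)² + (y − 27.132)² = 8.5125086661²
eq3: (x + 14.765)² + (y + 14.461)² = 73.7874388143²
eq3−eq2, eq3−eq1 (x²,y² cancel):
  104.048·x + 83.186·y = 7069.376082
  22.618·x + 64.770·y = 3183.601731
det = 104.048·64.770 − 83.186·22.618 = 4857.688012
x = (7069.376082·64.770 − 83.186·3183.601731) / 4857.688012 = 39.741621
y = (104.048·3183.601731 − 7069.376082·22.618) / 4857.688012 = 35.274444

x=39.742 y=35.274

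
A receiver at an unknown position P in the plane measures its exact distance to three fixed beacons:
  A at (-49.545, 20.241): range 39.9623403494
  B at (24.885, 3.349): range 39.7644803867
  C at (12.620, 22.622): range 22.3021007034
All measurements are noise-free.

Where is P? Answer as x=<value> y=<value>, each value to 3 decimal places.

x=-9.679 y=23.010

eq1: (x + 49.545)² + (y − 20.241)² = 39.9623403494²
eq2: (x − 24.885)² + (y − 3.349)² = 39.7644803867²
eq3: (x − 12.620)² + (y − 22.622)² = 22.3021007034²
eq1−eq3, eq1−eq2 (x²,y² cancel):
  124.330·x + 4.762·y = -1093.780872
  148.860·x − 33.784·y = -2218.151334
det = 124.330·-33.784 − 4.762·148.860 = -4909.236040
x = (-1093.780872·-33.784 − 4.762·-2218.151334) / -4909.236040 = -9.678722
y = (124.330·-2218.151334 − -1093.780872·148.860) / -4909.236040 = 23.010206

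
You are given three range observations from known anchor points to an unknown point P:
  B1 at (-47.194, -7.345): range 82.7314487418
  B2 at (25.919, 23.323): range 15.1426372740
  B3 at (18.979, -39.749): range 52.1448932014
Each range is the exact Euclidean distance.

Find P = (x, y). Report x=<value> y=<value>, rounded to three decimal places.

eq1: (x + 47.194)² + (y + 7.345)² = 82.7314487418²
eq2: (x − 25.919)² + (y − 23.323)² = 15.1426372740²
eq3: (x − 18.979)² + (y + 39.749)² = 52.1448932014²
eq3−eq2, eq3−eq1 (x²,y² cancel):
  13.880·x + 126.144·y = 1765.361871
  -132.346·x + 64.808·y = -3784.365505
det = 13.880·64.808 − 126.144·-132.346 = 17594.188864
x = (1765.361871·64.808 − 126.144·-3784.365505) / 17594.188864 = 33.635229
y = (13.880·-3784.365505 − 1765.361871·-132.346) / 17594.188864 = 10.293830

x=33.635 y=10.294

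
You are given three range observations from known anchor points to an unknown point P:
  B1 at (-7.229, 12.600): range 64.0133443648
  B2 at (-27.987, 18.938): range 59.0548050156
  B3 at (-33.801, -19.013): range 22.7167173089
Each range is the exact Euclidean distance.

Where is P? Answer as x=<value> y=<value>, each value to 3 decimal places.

x=-48.273 y=-36.523

eq1: (x + 7.229)² + (y − 12.600)² = 64.0133443648²
eq2: (x + 27.987)² + (y − 18.938)² = 59.0548050156²
eq3: (x + 33.801)² + (y + 19.013)² = 22.7167173089²
eq3−eq2, eq3−eq1 (x²,y² cancel):
  11.628·x + 75.902·y = -3333.502507
  53.144·x + 63.226·y = -4874.642340
det = 11.628·63.226 − 75.902·53.144 = -3298.543960
x = (-3333.502507·63.226 − 75.902·-4874.642340) / -3298.543960 = -48.273140
y = (11.628·-4874.642340 − -3333.502507·53.144) / -3298.543960 = -36.523180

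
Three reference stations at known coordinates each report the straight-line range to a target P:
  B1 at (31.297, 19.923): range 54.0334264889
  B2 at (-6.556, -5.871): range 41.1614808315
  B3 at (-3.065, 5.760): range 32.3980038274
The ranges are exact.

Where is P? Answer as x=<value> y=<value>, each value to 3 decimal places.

x=-21.232 y=32.585

eq1: (x − 31.297)² + (y − 19.923)² = 54.0334264889²
eq2: (x + 6.556)² + (y + 5.871)² = 41.1614808315²
eq3: (x + 3.065)² + (y − 5.760)² = 32.3980038274²
eq3−eq2, eq3−eq1 (x²,y² cancel):
  -6.982·x − 23.262·y = -609.758900
  68.724·x + 28.326·y = -536.124213
det = -6.982·28.326 − -23.262·68.724 = 1400.885556
x = (-609.758900·28.326 − -23.262·-536.124213) / 1400.885556 = -21.231821
y = (-6.982·-536.124213 − -609.758900·68.724) / 1400.885556 = 32.585310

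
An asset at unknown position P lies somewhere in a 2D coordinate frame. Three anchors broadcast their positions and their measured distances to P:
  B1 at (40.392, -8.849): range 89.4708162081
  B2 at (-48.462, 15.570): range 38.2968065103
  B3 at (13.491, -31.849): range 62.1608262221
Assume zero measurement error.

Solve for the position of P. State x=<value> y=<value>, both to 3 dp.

x=-47.996 y=-22.724

eq1: (x − 40.392)² + (y + 8.849)² = 89.4708162081²
eq2: (x + 48.462)² + (y − 15.570)² = 38.2968065103²
eq3: (x − 13.491)² + (y + 31.849)² = 62.1608262221²
eq3−eq2, eq3−eq1 (x²,y² cancel):
  -123.906·x + 94.838·y = 3791.947390
  53.802·x + 46.000·y = -3627.606053
det = -123.906·46.000 − 94.838·53.802 = -10802.150076
x = (3791.947390·46.000 − 94.838·-3627.606053) / -10802.150076 = -47.996415
y = (-123.906·-3627.606053 − 3791.947390·53.802) / -10802.150076 = -22.723976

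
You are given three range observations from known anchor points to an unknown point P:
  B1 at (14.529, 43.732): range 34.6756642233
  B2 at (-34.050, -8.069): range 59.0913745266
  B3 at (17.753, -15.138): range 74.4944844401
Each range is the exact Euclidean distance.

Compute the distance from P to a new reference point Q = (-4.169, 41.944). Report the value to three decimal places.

eq1: (x − 14.529)² + (y − 43.732)² = 34.6756642233²
eq2: (x + 34.050)² + (y + 8.069)² = 59.0913745266²
eq3: (x − 17.753)² + (y + 15.138)² = 74.4944844401²
eq2−eq3, eq2−eq1 (x²,y² cancel):
  103.606·x − 14.138·y = -2737.820877
  97.158·x + 103.602·y = 3188.457258
det = 103.606·103.602 − -14.138·97.158 = 12107.408616
x = (-2737.820877·103.602 − -14.138·3188.457258) / 12107.408616 = -19.704077
y = (103.606·3188.457258 − -2737.820877·97.158) / 12107.408616 = 49.254512
|P − Q| = √((-19.704077 − -4.169)² + (49.254512 − 41.944)²) = 17.169222

17.169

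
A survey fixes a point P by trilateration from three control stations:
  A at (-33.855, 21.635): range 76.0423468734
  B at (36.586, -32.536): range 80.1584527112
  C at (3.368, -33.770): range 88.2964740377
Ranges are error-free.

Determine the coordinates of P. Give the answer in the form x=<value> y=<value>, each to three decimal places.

x=37.611 y=47.616

eq1: (x + 33.855)² + (y − 21.635)² = 76.0423468734²
eq2: (x − 36.586)² + (y + 32.536)² = 80.1584527112²
eq3: (x − 3.368)² + (y + 33.770)² = 88.2964740377²
eq2−eq3, eq2−eq1 (x²,y² cancel):
  -66.436·x − 2.468·y = -2616.260154
  -140.882·x + 108.342·y = -139.953419
det = -66.436·108.342 − -2.468·-140.882 = -7545.505888
x = (-2616.260154·108.342 − -2.468·-139.953419) / -7545.505888 = 37.611297
y = (-66.436·-139.953419 − -2616.260154·-140.882) / -7545.505888 = 47.615895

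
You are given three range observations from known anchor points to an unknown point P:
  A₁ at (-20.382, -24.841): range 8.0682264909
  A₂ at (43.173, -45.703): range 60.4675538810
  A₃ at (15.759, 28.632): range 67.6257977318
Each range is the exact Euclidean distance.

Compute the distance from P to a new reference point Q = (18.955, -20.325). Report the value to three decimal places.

eq1: (x + 20.382)² + (y + 24.841)² = 8.0682264909²
eq2: (x − 43.173)² + (y + 45.703)² = 60.4675538810²
eq3: (x − 15.759)² + (y − 28.632)² = 67.6257977318²
eq1−eq3, eq1−eq2 (x²,y² cancel):
  72.282·x + 106.946·y = -4472.515940
  127.110·x − 41.724·y = -671.057861
det = 72.282·-41.724 − 106.946·127.110 = -16609.800228
x = (-4472.515940·-41.724 − 106.946·-671.057861) / -16609.800228 = -15.555769
y = (72.282·-671.057861 − -4472.515940·127.110) / -16609.800228 = -31.306583
|P − Q| = √((-15.555769 − 18.955)² + (-31.306583 − -20.325)²) = 36.215857

36.216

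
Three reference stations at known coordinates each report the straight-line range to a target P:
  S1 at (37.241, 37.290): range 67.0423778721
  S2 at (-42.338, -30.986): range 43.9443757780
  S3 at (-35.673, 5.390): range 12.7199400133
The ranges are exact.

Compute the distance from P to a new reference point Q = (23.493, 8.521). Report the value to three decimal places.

eq1: (x − 37.241)² + (y − 37.290)² = 67.0423778721²
eq2: (x + 42.338)² + (y + 30.986)² = 43.9443757780²
eq3: (x + 35.673)² + (y − 5.390)² = 12.7199400133²
eq2−eq3, eq2−eq1 (x²,y² cancel):
  13.330·x + 72.752·y = 318.287878
  159.158·x + 136.552·y = -2538.774527
det = 13.330·136.552 − 72.752·159.158 = -9758.824656
x = (318.287878·136.552 − 72.752·-2538.774527) / -9758.824656 = -23.380251
y = (13.330·-2538.774527 − 318.287878·159.158) / -9758.824656 = 8.658822
|P − Q| = √((-23.380251 − 23.493)² + (8.658822 − 8.521)²) = 46.873454

46.873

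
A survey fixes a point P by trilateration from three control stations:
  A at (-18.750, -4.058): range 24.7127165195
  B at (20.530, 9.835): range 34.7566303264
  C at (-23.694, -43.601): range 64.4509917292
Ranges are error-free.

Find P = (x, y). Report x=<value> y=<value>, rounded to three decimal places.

x=-12.734 y=19.911

eq1: (x + 18.750)² + (y + 4.058)² = 24.7127165195²
eq2: (x − 20.530)² + (y − 9.835)² = 34.7566303264²
eq3: (x + 23.694)² + (y + 43.601)² = 64.4509917292²
eq2−eq3, eq2−eq1 (x²,y² cancel):
  -88.448·x − 106.872·y = -1001.662271
  -78.560·x − 27.786·y = 447.126733
det = -88.448·-27.786 − -106.872·-78.560 = -5938.248192
x = (-1001.662271·-27.786 − -106.872·447.126733) / -5938.248192 = -12.733977
y = (-88.448·447.126733 − -1001.662271·-78.560) / -5938.248192 = 19.911268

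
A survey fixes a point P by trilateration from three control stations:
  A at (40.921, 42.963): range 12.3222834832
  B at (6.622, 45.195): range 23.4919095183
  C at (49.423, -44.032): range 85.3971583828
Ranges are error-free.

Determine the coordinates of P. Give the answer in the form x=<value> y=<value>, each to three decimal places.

x=29.269 y=38.953

eq1: (x − 40.921)² + (y − 42.963)² = 12.3222834832²
eq2: (x − 6.622)² + (y − 45.195)² = 23.4919095183²
eq3: (x − 49.423)² + (y + 44.032)² = 85.3971583828²
eq2−eq3, eq2−eq1 (x²,y² cancel):
  85.602·x − 178.454·y = -4445.793803
  68.598·x − 4.464·y = 1833.939844
det = 85.602·-4.464 − -178.454·68.598 = 11859.460164
x = (-4445.793803·-4.464 − -178.454·1833.939844) / 11859.460164 = 29.269454
y = (85.602·1833.939844 − -4445.793803·68.598) / 11859.460164 = 38.952994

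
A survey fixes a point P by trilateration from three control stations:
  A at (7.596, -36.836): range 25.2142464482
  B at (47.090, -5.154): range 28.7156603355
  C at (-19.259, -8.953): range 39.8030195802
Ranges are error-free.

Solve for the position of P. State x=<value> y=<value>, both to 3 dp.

x=20.092 y=-14.936

eq1: (x − 7.596)² + (y + 36.836)² = 25.2142464482²
eq2: (x − 47.090)² + (y + 5.154)² = 28.7156603355²
eq3: (x + 19.259)² + (y + 8.953)² = 39.8030195802²
eq3−eq1, eq3−eq2 (x²,y² cancel):
  53.710·x − 55.766·y = 1912.046966
  132.698·x + 7.598·y = 2552.657745
det = 53.710·7.598 − -55.766·132.698 = 7808.125248
x = (1912.046966·7.598 − -55.766·2552.657745) / 7808.125248 = 20.091794
y = (53.710·2552.657745 − 1912.046966·132.698) / 7808.125248 = -14.935923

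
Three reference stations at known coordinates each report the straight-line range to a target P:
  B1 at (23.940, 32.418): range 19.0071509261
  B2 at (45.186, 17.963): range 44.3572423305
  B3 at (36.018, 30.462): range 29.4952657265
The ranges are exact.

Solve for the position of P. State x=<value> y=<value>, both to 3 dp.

x=11.390 y=46.693

eq1: (x − 23.940)² + (y − 32.418)² = 19.0071509261²
eq2: (x − 45.186)² + (y − 17.963)² = 44.3572423305²
eq3: (x − 36.018)² + (y − 30.462)² = 29.4952657265²
eq3−eq2, eq3−eq1 (x²,y² cancel):
  18.336·x − 24.998·y = -958.380050
  -24.156·x + 3.912·y = -92.480530
det = 18.336·3.912 − -24.998·-24.156 = -532.121256
x = (-958.380050·3.912 − -24.998·-92.480530) / -532.121256 = 11.390282
y = (18.336·-92.480530 − -958.380050·-24.156) / -532.121256 = 46.693026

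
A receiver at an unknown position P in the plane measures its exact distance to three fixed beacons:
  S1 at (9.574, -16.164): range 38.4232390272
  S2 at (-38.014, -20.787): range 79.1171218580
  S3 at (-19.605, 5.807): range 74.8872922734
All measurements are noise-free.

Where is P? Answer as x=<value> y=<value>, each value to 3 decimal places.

eq1: (x − 9.574)² + (y + 16.164)² = 38.4232390272²
eq2: (x + 38.014)² + (y + 20.787)² = 79.1171218580²
eq3: (x + 19.605)² + (y − 5.807)² = 74.8872922734²
eq3−eq1, eq3−eq2 (x²,y² cancel):
  58.358·x − 43.942·y = 4066.620345
  -36.818·x − 53.188·y = 807.673864
det = 58.358·-53.188 − -43.942·-36.818 = -4721.801860
x = (4066.620345·-53.188 − -43.942·807.673864) / -4721.801860 = 38.291441
y = (58.358·807.673864 − 4066.620345·-36.818) / -4721.801860 = -41.691512

x=38.291 y=-41.692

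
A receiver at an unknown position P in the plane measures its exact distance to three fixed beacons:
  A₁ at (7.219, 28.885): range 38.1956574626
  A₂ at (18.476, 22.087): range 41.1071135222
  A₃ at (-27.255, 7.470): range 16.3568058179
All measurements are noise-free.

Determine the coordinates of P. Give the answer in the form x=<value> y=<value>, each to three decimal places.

x=-14.379 y=-2.618

eq1: (x − 7.219)² + (y − 28.885)² = 38.1956574626²
eq2: (x − 18.476)² + (y − 22.087)² = 41.1071135222²
eq3: (x + 27.255)² + (y − 7.470)² = 16.3568058179²
eq1−eq3, eq1−eq2 (x²,y² cancel):
  -68.948·x − 42.830·y = 1103.541891
  22.514·x − 13.596·y = -288.145574
det = -68.948·-13.596 − -42.830·22.514 = 1901.691628
x = (1103.541891·-13.596 − -42.830·-288.145574) / 1901.691628 = -14.379319
y = (-68.948·-288.145574 − 1103.541891·22.514) / 1901.691628 = -2.617712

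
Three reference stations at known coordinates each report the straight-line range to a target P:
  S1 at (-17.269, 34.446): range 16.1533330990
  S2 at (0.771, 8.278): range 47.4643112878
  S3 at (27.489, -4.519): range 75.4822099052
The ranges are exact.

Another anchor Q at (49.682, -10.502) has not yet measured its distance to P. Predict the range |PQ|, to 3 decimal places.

eq1: (x + 17.269)² + (y − 34.446)² = 16.1533330990²
eq2: (x − 0.771)² + (y − 8.278)² = 47.4643112878²
eq3: (x − 27.489)² + (y + 4.519)² = 75.4822099052²
eq1−eq2, eq1−eq3 (x²,y² cancel):
  36.080·x − 52.336·y = -3407.556228
  89.516·x − 77.930·y = -6145.312637
det = 36.080·-77.930 − -52.336·89.516 = 1873.194976
x = (-3407.556228·-77.930 − -52.336·-6145.312637) / 1873.194976 = -29.932936
y = (36.080·-6145.312637 − -3407.556228·89.516) / 1873.194976 = 44.473706
|P − Q| = √((-29.932936 − 49.682)² + (44.473706 − -10.502)²) = 96.751570

96.752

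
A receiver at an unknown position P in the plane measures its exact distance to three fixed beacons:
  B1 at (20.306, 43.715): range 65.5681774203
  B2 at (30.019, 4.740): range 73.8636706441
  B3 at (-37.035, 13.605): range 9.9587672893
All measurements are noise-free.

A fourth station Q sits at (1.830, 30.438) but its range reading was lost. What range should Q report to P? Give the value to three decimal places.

44.267

eq1: (x − 20.306)² + (y − 43.715)² = 65.5681774203²
eq2: (x − 30.019)² + (y − 4.740)² = 73.8636706441²
eq3: (x + 37.035)² + (y − 13.605)² = 9.9587672893²
eq2−eq1, eq2−eq3 (x²,y² cancel):
  -19.426·x + 77.950·y = 2556.382851
  -134.108·x + 17.730·y = 5989.744084
det = -19.426·17.730 − 77.950·-134.108 = 10109.295620
x = (2556.382851·17.730 − 77.950·5989.744084) / 10109.295620 = -41.701806
y = (-19.426·5989.744084 − 2556.382851·-134.108) / 10109.295620 = 22.402612
|P − Q| = √((-41.701806 − 1.830)² + (22.402612 − 30.438)²) = 44.267207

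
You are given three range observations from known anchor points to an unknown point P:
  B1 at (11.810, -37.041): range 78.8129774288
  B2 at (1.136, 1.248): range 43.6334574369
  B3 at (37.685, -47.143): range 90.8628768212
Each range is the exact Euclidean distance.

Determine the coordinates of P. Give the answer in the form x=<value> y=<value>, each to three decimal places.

x=17.889 y=41.537

eq1: (x − 11.810)² + (y + 37.041)² = 78.8129774288²
eq2: (x − 1.136)² + (y − 1.248)² = 43.6334574369²
eq3: (x − 37.685)² + (y + 47.143)² = 90.8628768212²
eq2−eq3, eq2−eq1 (x²,y² cancel):
  73.098·x − 96.782·y = -2712.410102
  21.348·x − 76.578·y = -2798.943022
det = 73.098·-76.578 − -96.782·21.348 = -3531.596508
x = (-2712.410102·-76.578 − -96.782·-2798.943022) / -3531.596508 = 17.888896
y = (73.098·-2798.943022 − -2712.410102·21.348) / -3531.596508 = 41.537193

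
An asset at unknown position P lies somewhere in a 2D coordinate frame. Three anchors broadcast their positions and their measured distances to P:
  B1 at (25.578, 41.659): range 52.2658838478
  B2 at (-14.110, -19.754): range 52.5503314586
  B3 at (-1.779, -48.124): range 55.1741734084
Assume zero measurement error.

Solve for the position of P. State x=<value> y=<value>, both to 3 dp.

eq1: (x − 25.578)² + (y − 41.659)² = 52.2658838478²
eq2: (x + 14.110)² + (y + 19.754)² = 52.5503314586²
eq3: (x + 1.779)² + (y + 48.124)² = 55.1741734084²
eq1−eq3, eq1−eq2 (x²,y² cancel):
  -54.714·x − 179.566·y = -383.088945
  -79.376·x − 122.826·y = -1830.208471
det = -54.714·-122.826 − -179.566·-79.376 = -7532.929052
x = (-383.088945·-122.826 − -179.566·-1830.208471) / -7532.929052 = 37.381201
y = (-54.714·-1830.208471 − -383.088945·-79.376) / -7532.929052 = -9.256686

x=37.381 y=-9.257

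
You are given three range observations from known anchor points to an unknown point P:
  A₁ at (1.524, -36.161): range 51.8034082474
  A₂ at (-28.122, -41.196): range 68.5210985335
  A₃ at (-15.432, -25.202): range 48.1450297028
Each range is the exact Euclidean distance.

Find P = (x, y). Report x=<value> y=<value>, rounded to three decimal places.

eq1: (x − 1.524)² + (y + 36.161)² = 51.8034082474²
eq2: (x + 28.122)² + (y + 41.196)² = 68.5210985335²
eq3: (x + 15.432)² + (y + 25.202)² = 48.1450297028²
eq2−eq3, eq2−eq1 (x²,y² cancel):
  25.380·x + 31.988·y = 762.527187
  59.292·x + 10.070·y = 833.531035
det = 25.380·10.070 − 31.988·59.292 = -1641.055896
x = (762.527187·10.070 − 31.988·833.531035) / -1641.055896 = 11.568370
y = (25.380·833.531035 − 762.527187·59.292) / -1641.055896 = 14.659308

x=11.568 y=14.659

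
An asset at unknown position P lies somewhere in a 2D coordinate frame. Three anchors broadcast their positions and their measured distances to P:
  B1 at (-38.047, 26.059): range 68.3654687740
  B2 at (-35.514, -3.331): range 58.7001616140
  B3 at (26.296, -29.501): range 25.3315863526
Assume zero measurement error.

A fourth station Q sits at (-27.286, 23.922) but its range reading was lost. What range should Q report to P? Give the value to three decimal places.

eq1: (x + 38.047)² + (y − 26.059)² = 68.3654687740²
eq2: (x + 35.514)² + (y + 3.331)² = 58.7001616140²
eq3: (x − 26.296)² + (y + 29.501)² = 25.3315863526²
eq1−eq3, eq1−eq2 (x²,y² cancel):
  128.686·x − 111.120·y = 3467.290981
  5.066·x − 58.780·y = 373.822414
det = 128.686·-58.780 − -111.120·5.066 = -7001.229160
x = (3467.290981·-58.780 − -111.120·373.822414) / -7001.229160 = 23.177104
y = (128.686·373.822414 − 3467.290981·5.066) / -7001.229160 = -4.362150
|P − Q| = √((23.177104 − -27.286)² + (-4.362150 − 23.922)²) = 57.849097

57.849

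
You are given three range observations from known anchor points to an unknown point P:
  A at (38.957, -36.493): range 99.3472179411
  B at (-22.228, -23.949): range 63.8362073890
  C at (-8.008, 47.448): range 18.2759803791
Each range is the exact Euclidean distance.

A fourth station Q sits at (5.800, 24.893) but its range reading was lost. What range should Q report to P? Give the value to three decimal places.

33.900

eq1: (x − 38.957)² + (y + 36.493)² = 99.3472179411²
eq2: (x + 22.228)² + (y + 23.949)² = 63.8362073890²
eq3: (x + 8.008)² + (y − 47.448)² = 18.2759803791²
eq3−eq1, eq3−eq2 (x²,y² cancel):
  93.930·x − 167.882·y = -9001.912124
  -28.440·x − 142.794·y = -4988.852098
det = 93.930·-142.794 − -167.882·-28.440 = -18187.204500
x = (-9001.912124·-142.794 − -167.882·-4988.852098) / -18187.204500 = -24.626136
y = (93.930·-4988.852098 − -9001.912124·-28.440) / -18187.204500 = 39.842146
|P − Q| = √((-24.626136 − 5.800)² + (39.842146 − 24.893)²) = 33.900247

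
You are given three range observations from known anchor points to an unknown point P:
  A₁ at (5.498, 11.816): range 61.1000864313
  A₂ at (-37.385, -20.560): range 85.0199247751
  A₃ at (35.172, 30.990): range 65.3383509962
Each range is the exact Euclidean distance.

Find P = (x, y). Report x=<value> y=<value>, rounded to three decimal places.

x=46.671 y=-33.329

eq1: (x − 5.498)² + (y − 11.816)² = 61.1000864313²
eq2: (x + 37.385)² + (y + 20.560)² = 85.0199247751²
eq3: (x − 35.172)² + (y − 30.990)² = 65.3383509962²
eq2−eq1, eq2−eq3 (x²,y² cancel):
  85.766·x + 64.752·y = 1844.661082
  145.114·x + 103.100·y = 3336.385357
det = 85.766·103.100 − 64.752·145.114 = -553.947128
x = (1844.661082·103.100 − 64.752·3336.385357) / -553.947128 = 46.670640
y = (85.766·3336.385357 − 1844.661082·145.114) / -553.947128 = -33.328593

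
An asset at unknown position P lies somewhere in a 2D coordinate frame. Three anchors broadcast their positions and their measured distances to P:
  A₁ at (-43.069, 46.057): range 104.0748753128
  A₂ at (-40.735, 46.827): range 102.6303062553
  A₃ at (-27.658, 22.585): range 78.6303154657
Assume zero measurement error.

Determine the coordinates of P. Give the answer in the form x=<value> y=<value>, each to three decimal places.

x=41.981 y=-13.927

eq1: (x + 43.069)² + (y − 46.057)² = 104.0748753128²
eq2: (x + 40.735)² + (y − 46.827)² = 102.6303062553²
eq3: (x + 27.658)² + (y − 22.585)² = 78.6303154657²
eq2−eq1, eq2−eq3 (x²,y² cancel):
  -4.668·x − 1.540·y = -174.522053
  26.154·x − 48.484·y = 1773.192287
det = -4.668·-48.484 − -1.540·26.154 = 266.600472
x = (-174.522053·-48.484 − -1.540·1773.192287) / 266.600472 = 41.981334
y = (-4.668·1773.192287 − -174.522053·26.154) / 266.600472 = -13.926501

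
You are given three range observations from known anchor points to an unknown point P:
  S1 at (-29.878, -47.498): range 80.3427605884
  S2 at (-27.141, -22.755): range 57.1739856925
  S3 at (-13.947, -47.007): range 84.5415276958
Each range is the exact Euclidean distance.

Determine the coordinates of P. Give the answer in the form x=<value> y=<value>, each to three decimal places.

eq1: (x + 29.878)² + (y + 47.498)² = 80.3427605884²
eq2: (x + 27.141)² + (y + 22.755)² = 57.1739856925²
eq3: (x + 13.947)² + (y + 47.007)² = 84.5415276958²
eq1−eq2, eq1−eq3 (x²,y² cancel):
  5.474·x + 49.486·y = 1291.763557
  31.862·x + 0.982·y = -1436.888756
det = 5.474·0.982 − 49.486·31.862 = -1571.347464
x = (1291.763557·0.982 − 49.486·-1436.888756) / -1571.347464 = -46.058807
y = (5.474·-1436.888756 − 1291.763557·31.862) / -1571.347464 = 31.198510

x=-46.059 y=31.199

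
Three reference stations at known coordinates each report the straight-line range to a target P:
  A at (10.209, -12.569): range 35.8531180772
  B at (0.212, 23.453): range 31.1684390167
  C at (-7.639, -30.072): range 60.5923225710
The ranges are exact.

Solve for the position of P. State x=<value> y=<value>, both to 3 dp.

x=30.677 y=16.868

eq1: (x − 10.209)² + (y + 12.569)² = 35.8531180772²
eq2: (x − 0.212)² + (y − 23.453)² = 31.1684390167²
eq3: (x + 7.639)² + (y + 30.072)² = 60.5923225710²
eq2−eq1, eq2−eq3 (x²,y² cancel):
  19.994·x − 72.044·y = -601.859196
  -15.702·x − 107.050·y = -2287.366612
det = 19.994·-107.050 − -72.044·-15.702 = -3271.592588
x = (-601.859196·-107.050 − -72.044·-2287.366612) / -3271.592588 = 30.676807
y = (19.994·-2287.366612 − -601.859196·-15.702) / -3271.592588 = 16.867626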